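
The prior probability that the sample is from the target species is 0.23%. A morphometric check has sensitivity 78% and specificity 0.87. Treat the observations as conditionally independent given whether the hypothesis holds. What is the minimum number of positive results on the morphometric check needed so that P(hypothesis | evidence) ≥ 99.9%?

8

Prior odds: 0.0023 ÷ 0.9977 = 23/9977.
False-positive rate = 1 − 0.87 = 0.13; likelihood ratio of a positive = 0.78/0.13 = 6.
Target posterior odds = 0.999/0.001 = 999.
Need (23/9977) × 6ⁿ ≥ 999, i.e. 6ⁿ ≥ 9967023/23.
6⁷ = 279936 falls short of 9967023/23 but 6⁸ = 1679616 reaches it, so n = 8.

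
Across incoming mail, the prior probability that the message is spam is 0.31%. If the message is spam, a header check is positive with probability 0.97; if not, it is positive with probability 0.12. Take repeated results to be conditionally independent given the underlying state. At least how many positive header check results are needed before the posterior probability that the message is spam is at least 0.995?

6

Prior odds: 0.0031 ÷ 0.9969 = 31/9969.
Likelihood ratio of a positive = 0.97/0.12 = 97/12.
Target odds: 0.995 ÷ 0.005 = 199.
Require (97/12)ⁿ ≥ 199 ÷ (31/9969) = 1983831/31.
(97/12)⁵ ≈34510.6 falls short of 1983831/31 but (97/12)⁶ ≈278961 reaches it, so n = 6.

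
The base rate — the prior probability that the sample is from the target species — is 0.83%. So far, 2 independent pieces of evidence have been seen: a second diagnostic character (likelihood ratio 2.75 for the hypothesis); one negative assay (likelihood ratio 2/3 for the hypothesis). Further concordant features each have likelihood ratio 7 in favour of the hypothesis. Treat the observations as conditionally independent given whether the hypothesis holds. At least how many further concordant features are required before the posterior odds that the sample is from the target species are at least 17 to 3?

Prior odds = 0.0083/0.9917 = 83/9917.
Combined Bayes factor of the evidence already in hand = 2.75 × (2/3) = 11/6.
Odds after that evidence = (83/9917) × 11/6 = 913/59502.
Target odds = 17/3.
Need 7ⁿ ≥ 17/3 ÷ (913/59502) = 337178/913.
7³ = 343 falls short of 337178/913 but 7⁴ = 2401 reaches it, so n = 4.

4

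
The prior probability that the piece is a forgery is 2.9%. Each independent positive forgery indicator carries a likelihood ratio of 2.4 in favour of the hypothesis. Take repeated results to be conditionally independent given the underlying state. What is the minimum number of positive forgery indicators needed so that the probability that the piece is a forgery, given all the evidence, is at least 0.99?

10

Prior odds: 0.029 ÷ 0.971 = 29/971.
Likelihood ratio per positive forgery indicator = 2.4.
Target odds: 0.99 ÷ 0.01 = 99.
Need (29/971) × 2.4ⁿ ≥ 99, i.e. 2.4ⁿ ≥ 96129/29.
2.4⁹ ≈2641.81 falls short of 96129/29 but 2.4¹⁰ ≈6340.34 reaches it, so n = 10.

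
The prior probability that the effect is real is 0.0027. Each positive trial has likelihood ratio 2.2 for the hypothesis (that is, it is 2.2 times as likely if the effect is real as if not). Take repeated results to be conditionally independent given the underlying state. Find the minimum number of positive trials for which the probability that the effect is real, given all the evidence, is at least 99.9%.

Prior odds = 0.0027/0.9973 = 27/9973.
Likelihood ratio per positive trial = 2.2.
Target posterior odds = 0.999/0.001 = 999.
Require 2.2ⁿ ≥ 999 ÷ (27/9973) = 369001.
2.2¹⁶ ≈301136 falls short of 369001 but 2.2¹⁷ ≈662500 reaches it, so n = 17.

17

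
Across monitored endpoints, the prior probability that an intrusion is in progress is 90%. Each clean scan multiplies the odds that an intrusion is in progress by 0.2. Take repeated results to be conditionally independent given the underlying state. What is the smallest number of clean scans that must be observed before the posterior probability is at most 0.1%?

6

Prior odds: 0.9 ÷ 0.1 = 9.
Likelihood ratio per clean scan = 0.2.
Target odds: 0.001 ÷ 0.999 = 1/999.
Require 0.2ⁿ ≤ 1/999 ÷ 9 = 1/8991.
0.2⁵ = 0.00032 is still above 1/8991 but 0.2⁶ = 1/15625 is at or below it, so n = 6.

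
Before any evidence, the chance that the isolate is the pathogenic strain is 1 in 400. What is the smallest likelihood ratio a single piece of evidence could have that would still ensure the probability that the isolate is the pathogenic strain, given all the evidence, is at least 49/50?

Prior odds = 0.0025/0.9975 = 1/399.
Target odds = 0.98/0.02 = 49.
Required Bayes factor = 49 ÷ (1/399) = 19551.

19551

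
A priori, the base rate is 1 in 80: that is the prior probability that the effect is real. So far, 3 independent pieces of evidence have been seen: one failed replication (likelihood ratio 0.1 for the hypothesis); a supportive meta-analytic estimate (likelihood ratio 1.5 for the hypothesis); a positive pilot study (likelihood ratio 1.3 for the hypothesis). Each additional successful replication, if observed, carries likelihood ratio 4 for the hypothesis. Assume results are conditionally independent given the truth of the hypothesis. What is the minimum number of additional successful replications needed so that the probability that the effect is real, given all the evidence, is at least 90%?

6

Prior odds = 0.0125/0.9875 = 1/79.
Combined Bayes factor of the evidence already in hand = 0.1 × 1.5 × 1.3 = 0.195.
Odds after that evidence = (1/79) × 0.195 = 39/15800.
Target odds = 0.9/0.1 = 9.
Need 4ⁿ ≥ 9 ÷ (39/15800) = 47400/13.
4⁵ = 1024 falls short of 47400/13 but 4⁶ = 4096 reaches it, so n = 6.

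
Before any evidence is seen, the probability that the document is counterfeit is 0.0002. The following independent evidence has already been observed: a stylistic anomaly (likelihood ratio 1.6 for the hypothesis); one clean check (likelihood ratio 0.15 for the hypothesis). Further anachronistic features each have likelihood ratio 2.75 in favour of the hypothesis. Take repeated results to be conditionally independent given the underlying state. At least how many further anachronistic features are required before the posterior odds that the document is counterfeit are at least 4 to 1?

12

Prior odds = 0.0002/0.9998 = 1/4999.
Combined Bayes factor of the evidence already in hand = 1.6 × 0.15 = 0.24.
Odds after that evidence = (1/4999) × 0.24 = 6/124975.
Target odds = 4.
Need 2.75ⁿ ≥ 4 ÷ (6/124975) = 249950/3.
2.75¹¹ ≈68023.6 falls short of 249950/3 but 2.75¹² ≈187065 reaches it, so n = 12.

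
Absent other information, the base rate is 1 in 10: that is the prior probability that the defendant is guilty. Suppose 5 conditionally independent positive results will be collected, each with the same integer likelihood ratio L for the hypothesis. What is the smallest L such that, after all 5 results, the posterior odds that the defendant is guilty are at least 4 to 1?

3

Prior odds = 0.1/0.9 = 1/9.
Target odds = 4.
Need L⁵ ≥ 4 ÷ (1/9) = 36.
2⁵ = 32 < 36 ≤ 243 = 3⁵, so L = 3.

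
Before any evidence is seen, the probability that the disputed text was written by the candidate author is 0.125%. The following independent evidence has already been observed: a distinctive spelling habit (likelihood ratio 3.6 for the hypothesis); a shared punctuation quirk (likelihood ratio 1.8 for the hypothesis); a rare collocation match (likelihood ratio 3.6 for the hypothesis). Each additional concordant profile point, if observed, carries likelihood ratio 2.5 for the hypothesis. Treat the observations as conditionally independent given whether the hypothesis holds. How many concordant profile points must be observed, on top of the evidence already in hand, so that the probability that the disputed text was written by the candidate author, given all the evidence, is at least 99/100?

Prior odds = 0.00125/0.99875 = 1/799.
Combined Bayes factor of the evidence already in hand = 3.6 × 1.8 × 3.6 = 23.328.
Odds after that evidence = (1/799) × 23.328 = 2916/99875.
Target odds = 0.99/0.01 = 99.
Need 2.5ⁿ ≥ 99 ÷ (2916/99875) = 1098625/324.
2.5⁸ = 390625/256 falls short of 1098625/324 but 2.5⁹ = 1953125/512 reaches it, so n = 9.

9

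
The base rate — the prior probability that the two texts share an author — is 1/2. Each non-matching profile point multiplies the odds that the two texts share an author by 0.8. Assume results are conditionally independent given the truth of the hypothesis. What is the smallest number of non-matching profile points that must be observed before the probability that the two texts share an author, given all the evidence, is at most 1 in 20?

14

Prior odds: 0.5 ÷ 0.5 = 1.
Likelihood ratio per non-matching profile point = 0.8.
Target posterior odds = 0.05/0.95 = 1/19.
Require 0.8ⁿ ≤ 1/19 ÷ 1 = 1/19.
0.8¹³ ≈0.0549756 is still above 1/19 but 0.8¹⁴ ≈0.0439805 is at or below it, so n = 14.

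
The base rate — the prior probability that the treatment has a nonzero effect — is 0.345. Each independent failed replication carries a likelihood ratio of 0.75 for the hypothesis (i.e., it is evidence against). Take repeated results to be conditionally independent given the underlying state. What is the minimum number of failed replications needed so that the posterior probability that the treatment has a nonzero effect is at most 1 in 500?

Prior odds: 0.345 ÷ 0.655 = 69/131.
Likelihood ratio per failed replication = 0.75.
Target posterior odds = 0.002/0.998 = 1/499.
Need (69/131) × 0.75ⁿ ≤ 1/499, i.e. 0.75ⁿ ≤ 131/34431.
0.75¹⁹ ≈0.00422828 is still above 131/34431 but 0.75²⁰ ≈0.00317121 is at or below it, so n = 20.

20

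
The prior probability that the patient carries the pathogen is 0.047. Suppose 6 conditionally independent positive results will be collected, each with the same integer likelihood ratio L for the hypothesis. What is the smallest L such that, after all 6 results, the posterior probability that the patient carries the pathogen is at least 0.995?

Prior odds = 0.047/0.953 = 47/953.
Target odds = 0.995/0.005 = 199.
Need L⁶ ≥ 199 ÷ (47/953) = 189647/47.
3⁶ = 729 < 189647/47 ≤ 4096 = 4⁶, so L = 4.

4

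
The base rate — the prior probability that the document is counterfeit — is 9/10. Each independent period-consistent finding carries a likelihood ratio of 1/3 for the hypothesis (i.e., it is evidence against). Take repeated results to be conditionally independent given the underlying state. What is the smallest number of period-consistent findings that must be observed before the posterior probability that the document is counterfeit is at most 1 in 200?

7

Prior odds: 0.9 ÷ 0.1 = 9.
Likelihood ratio per period-consistent finding = 1/3.
Target posterior odds = 0.005/0.995 = 1/199.
Need 9 × (1/3)ⁿ ≤ 1/199, i.e. (1/3)ⁿ ≤ 1/1791.
(1/3)⁶ = 1/729 is still above 1/1791 but (1/3)⁷ = 1/2187 is at or below it, so n = 7.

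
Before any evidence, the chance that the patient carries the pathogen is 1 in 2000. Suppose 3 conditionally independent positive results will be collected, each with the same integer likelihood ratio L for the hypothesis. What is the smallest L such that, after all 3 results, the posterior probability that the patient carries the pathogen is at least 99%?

Prior odds = 0.0005/0.9995 = 1/1999.
Target odds = 0.99/0.01 = 99.
Need L³ ≥ 99 ÷ (1/1999) = 197901.
58³ = 195112 < 197901 ≤ 205379 = 59³, so L = 59.

59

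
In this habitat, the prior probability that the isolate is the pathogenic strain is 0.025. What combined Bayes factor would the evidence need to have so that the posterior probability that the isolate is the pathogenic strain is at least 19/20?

Prior odds = 0.025/0.975 = 1/39.
Target odds = 0.95/0.05 = 19.
Required Bayes factor = 19 ÷ (1/39) = 741.

741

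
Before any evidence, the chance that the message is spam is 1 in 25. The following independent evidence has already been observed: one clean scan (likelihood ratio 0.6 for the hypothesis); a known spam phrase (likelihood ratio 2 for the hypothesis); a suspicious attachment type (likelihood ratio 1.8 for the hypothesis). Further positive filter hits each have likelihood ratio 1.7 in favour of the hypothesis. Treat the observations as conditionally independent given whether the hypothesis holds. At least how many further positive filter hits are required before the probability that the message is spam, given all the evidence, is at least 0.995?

Prior odds = 0.04/0.96 = 1/24.
Combined Bayes factor of the evidence already in hand = 0.6 × 2 × 1.8 = 2.16.
Odds after that evidence = (1/24) × 2.16 = 0.09.
Target odds = 0.995/0.005 = 199.
Need 1.7ⁿ ≥ 199 ÷ 0.09 = 19900/9.
1.7¹⁴ ≈1683.78 falls short of 19900/9 but 1.7¹⁵ ≈2862.42 reaches it, so n = 15.

15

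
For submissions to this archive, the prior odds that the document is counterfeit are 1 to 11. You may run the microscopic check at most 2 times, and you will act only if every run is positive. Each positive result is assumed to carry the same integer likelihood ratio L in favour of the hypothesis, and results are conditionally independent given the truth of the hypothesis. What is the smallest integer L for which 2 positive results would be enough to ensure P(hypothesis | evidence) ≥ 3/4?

Prior odds = 1/11.
Target odds = 0.75/0.25 = 3.
Need L² ≥ 3 ÷ (1/11) = 33.
5² = 25 < 33 ≤ 36 = 6², so L = 6.

6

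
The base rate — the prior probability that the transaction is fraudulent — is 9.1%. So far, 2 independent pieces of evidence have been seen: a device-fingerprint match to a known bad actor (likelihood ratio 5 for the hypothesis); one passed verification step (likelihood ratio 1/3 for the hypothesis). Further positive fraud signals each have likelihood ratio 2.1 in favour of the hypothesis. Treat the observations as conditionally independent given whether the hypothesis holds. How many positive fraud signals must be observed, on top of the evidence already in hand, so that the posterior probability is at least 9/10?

6

Prior odds = 0.091/0.909 = 91/909.
Combined Bayes factor of the evidence already in hand = 5 × (1/3) = 5/3.
Odds after that evidence = (91/909) × 5/3 = 455/2727.
Target odds = 0.9/0.1 = 9.
Need 2.1ⁿ ≥ 9 ÷ (455/2727) = 24543/455.
2.1⁵ = 4084101/100000 falls short of 24543/455 but 2.1⁶ = 85766121/1000000 reaches it, so n = 6.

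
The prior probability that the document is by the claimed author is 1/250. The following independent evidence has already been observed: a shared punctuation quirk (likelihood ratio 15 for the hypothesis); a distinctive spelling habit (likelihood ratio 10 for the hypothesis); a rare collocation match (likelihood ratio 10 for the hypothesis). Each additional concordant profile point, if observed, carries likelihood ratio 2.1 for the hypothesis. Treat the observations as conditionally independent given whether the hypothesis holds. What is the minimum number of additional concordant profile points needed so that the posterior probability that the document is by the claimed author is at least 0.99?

4

Prior odds = 0.004/0.996 = 1/249.
Combined Bayes factor of the evidence already in hand = 15 × 10 × 10 = 1500.
Odds after that evidence = (1/249) × 1500 = 500/83.
Target odds = 0.99/0.01 = 99.
Need 2.1ⁿ ≥ 99 ÷ (500/83) = 16.434.
2.1³ = 9.261 falls short of 16.434 but 2.1⁴ = 19.4481 reaches it, so n = 4.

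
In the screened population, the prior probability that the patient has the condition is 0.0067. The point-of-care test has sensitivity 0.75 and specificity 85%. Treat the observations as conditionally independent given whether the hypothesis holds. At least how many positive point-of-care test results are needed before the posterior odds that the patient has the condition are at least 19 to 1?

5

Prior odds = 0.0067/0.9933 = 67/9933.
False-positive rate = 1 − 0.85 = 0.15; likelihood ratio of a positive = 0.75/0.15 = 5.
Target odds = 19.
Require 5ⁿ ≥ 19 ÷ (67/9933) = 188727/67.
5⁴ = 625 falls short of 188727/67 but 5⁵ = 3125 reaches it, so n = 5.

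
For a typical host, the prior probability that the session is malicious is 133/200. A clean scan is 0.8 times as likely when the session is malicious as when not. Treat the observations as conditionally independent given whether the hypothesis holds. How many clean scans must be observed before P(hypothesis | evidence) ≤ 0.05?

Prior odds = 0.665/0.335 = 133/67.
Likelihood ratio per clean scan = 0.8.
Target posterior odds = 0.05/0.95 = 1/19.
Need (133/67) × 0.8ⁿ ≤ 1/19, i.e. 0.8ⁿ ≤ 67/2527.
0.8¹⁶ ≈0.0281475 is still above 67/2527 but 0.8¹⁷ ≈0.022518 is at or below it, so n = 17.

17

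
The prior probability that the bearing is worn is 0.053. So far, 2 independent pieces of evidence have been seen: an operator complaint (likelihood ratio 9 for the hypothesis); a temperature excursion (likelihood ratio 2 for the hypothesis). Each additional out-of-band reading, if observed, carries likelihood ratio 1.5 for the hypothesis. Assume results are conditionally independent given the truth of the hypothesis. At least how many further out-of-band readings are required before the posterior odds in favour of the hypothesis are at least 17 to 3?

Prior odds = 0.053/0.947 = 53/947.
Combined Bayes factor of the evidence already in hand = 9 × 2 = 18.
Odds after that evidence = (53/947) × 18 = 954/947.
Target odds = 17/3.
Need 1.5ⁿ ≥ 17/3 ÷ (954/947) = 16099/2862.
1.5⁴ = 5.0625 falls short of 16099/2862 but 1.5⁵ = 7.59375 reaches it, so n = 5.

5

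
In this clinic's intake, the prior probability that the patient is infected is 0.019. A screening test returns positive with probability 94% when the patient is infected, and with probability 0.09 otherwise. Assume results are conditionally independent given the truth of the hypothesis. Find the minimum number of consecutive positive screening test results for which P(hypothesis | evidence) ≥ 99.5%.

Prior odds: 0.019 ÷ 0.981 = 19/981.
Likelihood ratio of a positive result = 0.94/0.09 = 94/9.
Target posterior odds = 0.995/0.005 = 199.
Need (19/981) × (94/9)ⁿ ≥ 199, i.e. (94/9)ⁿ ≥ 195219/19.
(94/9)³ = 830584/729 falls short of 195219/19 but (94/9)⁴ = 78074896/6561 reaches it, so n = 4.

4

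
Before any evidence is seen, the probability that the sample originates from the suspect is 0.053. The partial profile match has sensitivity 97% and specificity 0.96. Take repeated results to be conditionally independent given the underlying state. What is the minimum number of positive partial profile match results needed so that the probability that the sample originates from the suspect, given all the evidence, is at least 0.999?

Prior odds = 0.053/0.947 = 53/947.
False-positive rate = 1 − 0.96 = 0.04; likelihood ratio of a positive = 0.97/0.04 = 24.25.
Target posterior odds = 0.999/0.001 = 999.
Require 24.25ⁿ ≥ 999 ÷ (53/947) = 946053/53.
24.25³ = 912673/64 falls short of 946053/53 but 24.25⁴ = 88529281/256 reaches it, so n = 4.

4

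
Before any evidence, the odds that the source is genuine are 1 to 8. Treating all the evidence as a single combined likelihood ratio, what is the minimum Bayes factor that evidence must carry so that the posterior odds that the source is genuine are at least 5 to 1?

Prior odds = 0.125.
Target odds = 5.
Required Bayes factor = 5 ÷ 0.125 = 40.

40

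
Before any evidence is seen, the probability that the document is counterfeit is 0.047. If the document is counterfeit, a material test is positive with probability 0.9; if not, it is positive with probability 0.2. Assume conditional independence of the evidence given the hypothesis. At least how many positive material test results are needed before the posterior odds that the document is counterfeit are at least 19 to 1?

4

Prior odds: 0.047 ÷ 0.953 = 47/953.
Likelihood ratio of a positive = 0.9/0.2 = 4.5.
Target odds = 19.
Require 4.5ⁿ ≥ 19 ÷ (47/953) = 18107/47.
4.5³ = 91.125 falls short of 18107/47 but 4.5⁴ = 410.0625 reaches it, so n = 4.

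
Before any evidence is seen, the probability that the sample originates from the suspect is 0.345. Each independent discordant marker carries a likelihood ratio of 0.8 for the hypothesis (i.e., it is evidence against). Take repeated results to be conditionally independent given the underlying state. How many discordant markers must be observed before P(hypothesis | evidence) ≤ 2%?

15

Prior odds: 0.345 ÷ 0.655 = 69/131.
Likelihood ratio per discordant marker = 0.8.
Target odds: 0.02 ÷ 0.98 = 1/49.
Need (69/131) × 0.8ⁿ ≤ 1/49, i.e. 0.8ⁿ ≤ 131/3381.
0.8¹⁴ ≈0.0439805 is still above 131/3381 but 0.8¹⁵ ≈0.0351844 is at or below it, so n = 15.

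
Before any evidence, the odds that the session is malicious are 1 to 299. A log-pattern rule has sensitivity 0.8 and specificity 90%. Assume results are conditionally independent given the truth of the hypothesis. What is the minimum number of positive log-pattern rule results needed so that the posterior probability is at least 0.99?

Prior odds = 1/299.
False-positive rate = 1 − 0.9 = 0.1; likelihood ratio of a positive = 0.8/0.1 = 8.
Target odds: 0.99 ÷ 0.01 = 99.
Need (1/299) × 8ⁿ ≥ 99, i.e. 8ⁿ ≥ 29601.
8⁴ = 4096 falls short of 29601 but 8⁵ = 32768 reaches it, so n = 5.

5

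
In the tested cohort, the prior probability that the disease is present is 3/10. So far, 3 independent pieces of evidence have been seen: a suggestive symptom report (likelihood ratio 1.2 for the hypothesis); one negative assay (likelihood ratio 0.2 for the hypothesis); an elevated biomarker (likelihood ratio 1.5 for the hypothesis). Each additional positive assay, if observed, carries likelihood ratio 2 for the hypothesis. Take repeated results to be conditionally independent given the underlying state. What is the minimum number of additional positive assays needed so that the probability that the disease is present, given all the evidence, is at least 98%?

Prior odds = 0.3/0.7 = 3/7.
Combined Bayes factor of the evidence already in hand = 1.2 × 0.2 × 1.5 = 0.36.
Odds after that evidence = (3/7) × 0.36 = 27/175.
Target odds = 0.98/0.02 = 49.
Need 2ⁿ ≥ 49 ÷ (27/175) = 8575/27.
2⁸ = 256 falls short of 8575/27 but 2⁹ = 512 reaches it, so n = 9.

9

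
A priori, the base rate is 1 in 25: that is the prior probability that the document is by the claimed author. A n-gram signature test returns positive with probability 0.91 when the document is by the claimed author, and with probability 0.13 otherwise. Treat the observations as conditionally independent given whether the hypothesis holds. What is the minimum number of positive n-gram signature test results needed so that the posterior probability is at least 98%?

4

Prior odds: 0.04 ÷ 0.96 = 1/24.
Likelihood ratio of a positive result = 0.91/0.13 = 7.
Target posterior odds = 0.98/0.02 = 49.
Need (1/24) × 7ⁿ ≥ 49, i.e. 7ⁿ ≥ 1176.
7³ = 343 falls short of 1176 but 7⁴ = 2401 reaches it, so n = 4.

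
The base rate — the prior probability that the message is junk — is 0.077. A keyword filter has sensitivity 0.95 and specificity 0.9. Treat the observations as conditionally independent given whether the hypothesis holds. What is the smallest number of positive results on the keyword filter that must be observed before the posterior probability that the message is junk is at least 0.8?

Prior odds = 0.077/0.923 = 77/923.
False-positive rate = 1 − 0.9 = 0.1; likelihood ratio of a positive = 0.95/0.1 = 9.5.
Target odds: 0.8 ÷ 0.2 = 4.
Need (77/923) × 9.5ⁿ ≥ 4, i.e. 9.5ⁿ ≥ 3692/77.
9.5¹ = 9.5 falls short of 3692/77 but 9.5² = 90.25 reaches it, so n = 2.

2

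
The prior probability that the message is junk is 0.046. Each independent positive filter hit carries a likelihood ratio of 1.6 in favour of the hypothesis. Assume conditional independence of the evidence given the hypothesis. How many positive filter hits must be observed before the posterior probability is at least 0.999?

Prior odds = 0.046/0.954 = 23/477.
Likelihood ratio per positive filter hit = 1.6.
Target posterior odds = 0.999/0.001 = 999.
Need (23/477) × 1.6ⁿ ≥ 999, i.e. 1.6ⁿ ≥ 476523/23.
1.6²¹ ≈19342.8 falls short of 476523/23 but 1.6²² ≈30948.5 reaches it, so n = 22.

22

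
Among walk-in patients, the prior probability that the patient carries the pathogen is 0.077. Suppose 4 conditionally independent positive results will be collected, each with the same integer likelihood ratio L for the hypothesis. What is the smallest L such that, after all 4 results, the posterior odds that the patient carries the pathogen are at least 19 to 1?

Prior odds = 0.077/0.923 = 77/923.
Target odds = 19.
Need L⁴ ≥ 19 ÷ (77/923) = 17537/77.
3⁴ = 81 < 17537/77 ≤ 256 = 4⁴, so L = 4.

4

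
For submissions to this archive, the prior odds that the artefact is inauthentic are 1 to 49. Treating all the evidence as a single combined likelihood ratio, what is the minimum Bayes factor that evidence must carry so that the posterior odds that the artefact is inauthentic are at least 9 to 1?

441

Prior odds = 1/49.
Target odds = 9.
Required Bayes factor = 9 ÷ (1/49) = 441.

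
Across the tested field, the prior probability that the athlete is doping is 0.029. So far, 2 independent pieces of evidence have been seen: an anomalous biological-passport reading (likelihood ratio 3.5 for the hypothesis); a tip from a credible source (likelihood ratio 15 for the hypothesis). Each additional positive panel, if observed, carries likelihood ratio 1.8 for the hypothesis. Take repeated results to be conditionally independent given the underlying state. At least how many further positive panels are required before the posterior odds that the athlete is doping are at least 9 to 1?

3

Prior odds = 0.029/0.971 = 29/971.
Combined Bayes factor of the evidence already in hand = 3.5 × 15 = 52.5.
Odds after that evidence = (29/971) × 52.5 = 3045/1942.
Target odds = 9.
Need 1.8ⁿ ≥ 9 ÷ (3045/1942) = 5826/1015.
1.8² = 3.24 falls short of 5826/1015 but 1.8³ = 5.832 reaches it, so n = 3.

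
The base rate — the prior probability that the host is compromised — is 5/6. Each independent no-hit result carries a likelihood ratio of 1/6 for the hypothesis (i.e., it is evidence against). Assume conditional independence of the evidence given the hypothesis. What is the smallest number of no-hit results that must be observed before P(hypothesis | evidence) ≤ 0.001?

Prior odds = (5/6)/(1/6) = 5.
Likelihood ratio per no-hit result = 1/6.
Target posterior odds = 0.001/0.999 = 1/999.
Require (1/6)ⁿ ≤ 1/999 ÷ 5 = 1/4995.
(1/6)⁴ = 1/1296 is still above 1/4995 but (1/6)⁵ = 1/7776 is at or below it, so n = 5.

5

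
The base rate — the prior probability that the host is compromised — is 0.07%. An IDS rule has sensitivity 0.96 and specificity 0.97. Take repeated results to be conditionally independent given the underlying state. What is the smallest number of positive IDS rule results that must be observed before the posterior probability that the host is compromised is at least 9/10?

3

Prior odds = 0.0007/0.9993 = 7/9993.
False-positive rate = 1 − 0.97 = 0.03; likelihood ratio of a positive = 0.96/0.03 = 32.
Target posterior odds = 0.9/0.1 = 9.
Need (7/9993) × 32ⁿ ≥ 9, i.e. 32ⁿ ≥ 89937/7.
32² = 1024 falls short of 89937/7 but 32³ = 32768 reaches it, so n = 3.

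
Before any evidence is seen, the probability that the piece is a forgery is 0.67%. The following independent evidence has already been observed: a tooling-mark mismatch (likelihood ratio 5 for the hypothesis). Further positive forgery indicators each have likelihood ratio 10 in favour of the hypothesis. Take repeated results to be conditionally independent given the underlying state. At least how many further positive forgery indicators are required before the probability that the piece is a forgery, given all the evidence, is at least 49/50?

Prior odds = 0.0067/0.9933 = 67/9933.
Bayes factor of the evidence already in hand = 5.
Odds after that evidence = (67/9933) × 5 = 335/9933.
Target odds = 0.98/0.02 = 49.
Need 10ⁿ ≥ 49 ÷ (335/9933) = 486717/335.
10³ = 1000 falls short of 486717/335 but 10⁴ = 10000 reaches it, so n = 4.

4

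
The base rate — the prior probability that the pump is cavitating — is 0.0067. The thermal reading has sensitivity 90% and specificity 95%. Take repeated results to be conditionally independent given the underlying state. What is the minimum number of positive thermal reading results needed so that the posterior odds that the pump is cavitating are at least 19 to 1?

Prior odds: 0.0067 ÷ 0.9933 = 67/9933.
False-positive rate = 1 − 0.95 = 0.05; likelihood ratio of a positive = 0.9/0.05 = 18.
Target odds = 19.
Need (67/9933) × 18ⁿ ≥ 19, i.e. 18ⁿ ≥ 188727/67.
18² = 324 falls short of 188727/67 but 18³ = 5832 reaches it, so n = 3.

3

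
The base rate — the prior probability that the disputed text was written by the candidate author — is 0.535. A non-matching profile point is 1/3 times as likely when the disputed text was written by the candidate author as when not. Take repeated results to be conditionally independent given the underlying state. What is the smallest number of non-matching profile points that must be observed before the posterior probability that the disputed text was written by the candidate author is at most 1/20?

Prior odds = 0.535/0.465 = 107/93.
Likelihood ratio per non-matching profile point = 1/3.
Target posterior odds = 0.05/0.95 = 1/19.
Require (1/3)ⁿ ≤ 1/19 ÷ (107/93) = 93/2033.
(1/3)² = 1/9 is still above 93/2033 but (1/3)³ = 1/27 is at or below it, so n = 3.

3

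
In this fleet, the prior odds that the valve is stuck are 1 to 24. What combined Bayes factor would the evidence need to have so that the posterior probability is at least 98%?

Prior odds = 1/24.
Target odds = 0.98/0.02 = 49.
Required Bayes factor = 49 ÷ (1/24) = 1176.

1176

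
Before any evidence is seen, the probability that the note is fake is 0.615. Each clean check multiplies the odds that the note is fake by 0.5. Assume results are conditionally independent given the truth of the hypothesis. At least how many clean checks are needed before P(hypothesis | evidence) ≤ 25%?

3

Prior odds = 0.615/0.385 = 123/77.
Likelihood ratio per clean check = 0.5.
Target odds: 0.25 ÷ 0.75 = 1/3.
Need (123/77) × 0.5ⁿ ≤ 1/3, i.e. 0.5ⁿ ≤ 77/369.
0.5² = 0.25 is still above 77/369 but 0.5³ = 0.125 is at or below it, so n = 3.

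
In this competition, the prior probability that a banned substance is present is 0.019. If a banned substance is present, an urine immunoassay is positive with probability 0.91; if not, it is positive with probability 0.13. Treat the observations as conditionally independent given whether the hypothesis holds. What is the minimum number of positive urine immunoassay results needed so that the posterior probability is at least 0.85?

Prior odds = 0.019/0.981 = 19/981.
Likelihood ratio of a positive = 0.91/0.13 = 7.
Target odds: 0.85 ÷ 0.15 = 17/3.
Need (19/981) × 7ⁿ ≥ 17/3, i.e. 7ⁿ ≥ 5559/19.
7² = 49 falls short of 5559/19 but 7³ = 343 reaches it, so n = 3.

3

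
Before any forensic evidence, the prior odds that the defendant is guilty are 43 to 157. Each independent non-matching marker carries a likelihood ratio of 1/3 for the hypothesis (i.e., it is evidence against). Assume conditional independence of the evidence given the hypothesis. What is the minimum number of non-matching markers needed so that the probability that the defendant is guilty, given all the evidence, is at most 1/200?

4

Prior odds = 43/157.
Likelihood ratio per non-matching marker = 1/3.
Target posterior odds = 0.005/0.995 = 1/199.
Need (43/157) × (1/3)ⁿ ≤ 1/199, i.e. (1/3)ⁿ ≤ 157/8557.
(1/3)³ = 1/27 is still above 157/8557 but (1/3)⁴ = 1/81 is at or below it, so n = 4.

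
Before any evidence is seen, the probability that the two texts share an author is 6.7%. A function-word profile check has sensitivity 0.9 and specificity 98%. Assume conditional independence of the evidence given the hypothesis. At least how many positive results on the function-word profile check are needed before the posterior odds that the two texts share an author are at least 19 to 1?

2

Prior odds = 0.067/0.933 = 67/933.
False-positive rate = 1 − 0.98 = 0.02; likelihood ratio of a positive = 0.9/0.02 = 45.
Target odds = 19.
Require 45ⁿ ≥ 19 ÷ (67/933) = 17727/67.
45¹ = 45 falls short of 17727/67 but 45² = 2025 reaches it, so n = 2.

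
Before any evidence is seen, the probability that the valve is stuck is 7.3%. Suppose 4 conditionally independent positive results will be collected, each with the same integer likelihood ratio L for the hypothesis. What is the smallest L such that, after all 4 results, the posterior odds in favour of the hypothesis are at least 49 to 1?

Prior odds = 0.073/0.927 = 73/927.
Target odds = 49.
Need L⁴ ≥ 49 ÷ (73/927) = 45423/73.
4⁴ = 256 < 45423/73 ≤ 625 = 5⁴, so L = 5.

5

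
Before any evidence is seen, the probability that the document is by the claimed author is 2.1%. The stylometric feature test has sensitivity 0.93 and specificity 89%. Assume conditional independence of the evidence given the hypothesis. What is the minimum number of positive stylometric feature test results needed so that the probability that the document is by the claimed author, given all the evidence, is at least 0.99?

Prior odds = 0.021/0.979 = 21/979.
False-positive rate = 1 − 0.89 = 0.11; likelihood ratio of a positive = 0.93/0.11 = 93/11.
Target posterior odds = 0.99/0.01 = 99.
Need (21/979) × (93/11)ⁿ ≥ 99, i.e. (93/11)ⁿ ≥ 32307/7.
(93/11)³ = 804357/1331 falls short of 32307/7 but (93/11)⁴ = 74805201/14641 reaches it, so n = 4.

4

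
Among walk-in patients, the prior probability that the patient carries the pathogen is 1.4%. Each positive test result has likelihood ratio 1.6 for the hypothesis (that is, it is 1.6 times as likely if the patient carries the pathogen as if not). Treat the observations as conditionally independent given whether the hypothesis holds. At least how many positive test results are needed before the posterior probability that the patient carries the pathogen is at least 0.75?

12

Prior odds: 0.014 ÷ 0.986 = 7/493.
Likelihood ratio per positive test result = 1.6.
Target odds: 0.75 ÷ 0.25 = 3.
Require 1.6ⁿ ≥ 3 ÷ (7/493) = 1479/7.
1.6¹¹ ≈175.922 falls short of 1479/7 but 1.6¹² ≈281.475 reaches it, so n = 12.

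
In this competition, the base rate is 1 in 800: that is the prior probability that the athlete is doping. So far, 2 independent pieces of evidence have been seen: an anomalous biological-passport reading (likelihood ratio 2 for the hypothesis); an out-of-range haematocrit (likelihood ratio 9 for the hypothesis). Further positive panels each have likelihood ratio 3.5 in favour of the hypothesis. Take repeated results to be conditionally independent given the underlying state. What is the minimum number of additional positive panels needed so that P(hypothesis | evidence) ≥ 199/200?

Prior odds = 0.00125/0.99875 = 1/799.
Combined Bayes factor of the evidence already in hand = 2 × 9 = 18.
Odds after that evidence = (1/799) × 18 = 18/799.
Target odds = 0.995/0.005 = 199.
Need 3.5ⁿ ≥ 199 ÷ (18/799) = 159001/18.
3.5⁷ = 823543/128 falls short of 159001/18 but 3.5⁸ = 5764801/256 reaches it, so n = 8.

8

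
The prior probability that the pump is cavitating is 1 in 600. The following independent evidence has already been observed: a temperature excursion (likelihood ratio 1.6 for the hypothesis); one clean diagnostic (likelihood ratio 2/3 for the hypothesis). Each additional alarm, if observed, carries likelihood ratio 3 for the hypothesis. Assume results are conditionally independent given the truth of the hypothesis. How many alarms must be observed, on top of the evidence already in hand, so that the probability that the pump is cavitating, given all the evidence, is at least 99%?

Prior odds = (1/600)/(599/600) = 1/599.
Combined Bayes factor of the evidence already in hand = 1.6 × (2/3) = 16/15.
Odds after that evidence = (1/599) × 16/15 = 16/8985.
Target odds = 0.99/0.01 = 99.
Need 3ⁿ ≥ 99 ÷ (16/8985) = 55594.6875.
3⁹ = 19683 falls short of 55594.6875 but 3¹⁰ = 59049 reaches it, so n = 10.

10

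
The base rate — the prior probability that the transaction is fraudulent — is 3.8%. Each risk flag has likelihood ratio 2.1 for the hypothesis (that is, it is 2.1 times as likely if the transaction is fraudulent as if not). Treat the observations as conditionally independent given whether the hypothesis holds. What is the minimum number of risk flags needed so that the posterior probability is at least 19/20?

9

Prior odds: 0.038 ÷ 0.962 = 19/481.
Likelihood ratio per risk flag = 2.1.
Target odds: 0.95 ÷ 0.05 = 19.
Need (19/481) × 2.1ⁿ ≥ 19, i.e. 2.1ⁿ ≥ 481.
2.1⁸ ≈378.229 falls short of 481 but 2.1⁹ ≈794.28 reaches it, so n = 9.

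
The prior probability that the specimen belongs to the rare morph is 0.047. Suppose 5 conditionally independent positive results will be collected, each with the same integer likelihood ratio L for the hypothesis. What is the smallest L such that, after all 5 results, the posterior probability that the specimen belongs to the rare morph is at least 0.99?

Prior odds = 0.047/0.953 = 47/953.
Target odds = 0.99/0.01 = 99.
Need L⁵ ≥ 99 ÷ (47/953) = 94347/47.
4⁵ = 1024 < 94347/47 ≤ 3125 = 5⁵, so L = 5.

5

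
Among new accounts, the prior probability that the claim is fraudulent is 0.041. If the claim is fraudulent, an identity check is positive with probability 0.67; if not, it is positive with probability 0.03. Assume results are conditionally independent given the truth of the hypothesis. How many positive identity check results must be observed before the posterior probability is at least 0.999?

Prior odds: 0.041 ÷ 0.959 = 41/959.
Likelihood ratio of a positive = 0.67/0.03 = 67/3.
Target posterior odds = 0.999/0.001 = 999.
Require (67/3)ⁿ ≥ 999 ÷ (41/959) = 958041/41.
(67/3)³ = 300763/27 falls short of 958041/41 but (67/3)⁴ = 20151121/81 reaches it, so n = 4.

4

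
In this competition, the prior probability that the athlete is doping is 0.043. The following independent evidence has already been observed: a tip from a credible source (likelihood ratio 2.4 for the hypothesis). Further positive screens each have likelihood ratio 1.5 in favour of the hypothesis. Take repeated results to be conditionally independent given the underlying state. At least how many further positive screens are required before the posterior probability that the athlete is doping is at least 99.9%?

23

Prior odds = 0.043/0.957 = 43/957.
Bayes factor of the evidence already in hand = 2.4.
Odds after that evidence = (43/957) × 2.4 = 172/1595.
Target odds = 0.999/0.001 = 999.
Need 1.5ⁿ ≥ 999 ÷ (172/1595) = 1593405/172.
1.5²² ≈7481.83 falls short of 1593405/172 but 1.5²³ ≈11222.7 reaches it, so n = 23.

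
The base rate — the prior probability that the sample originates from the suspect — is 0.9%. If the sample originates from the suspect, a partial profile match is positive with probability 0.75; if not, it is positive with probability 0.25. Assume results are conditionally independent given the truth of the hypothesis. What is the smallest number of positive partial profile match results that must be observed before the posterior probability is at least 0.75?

6

Prior odds = 0.009/0.991 = 9/991.
Likelihood ratio of a positive = 0.75/0.25 = 3.
Target posterior odds = 0.75/0.25 = 3.
Require 3ⁿ ≥ 3 ÷ (9/991) = 991/3.
3⁵ = 243 falls short of 991/3 but 3⁶ = 729 reaches it, so n = 6.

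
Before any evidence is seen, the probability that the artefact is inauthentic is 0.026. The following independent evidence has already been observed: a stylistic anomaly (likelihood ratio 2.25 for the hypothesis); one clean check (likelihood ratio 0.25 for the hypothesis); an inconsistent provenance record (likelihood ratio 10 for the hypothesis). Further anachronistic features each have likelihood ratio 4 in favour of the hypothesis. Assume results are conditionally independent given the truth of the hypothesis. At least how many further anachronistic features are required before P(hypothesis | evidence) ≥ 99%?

Prior odds = 0.026/0.974 = 13/487.
Combined Bayes factor of the evidence already in hand = 2.25 × 0.25 × 10 = 5.625.
Odds after that evidence = (13/487) × 5.625 = 585/3896.
Target odds = 0.99/0.01 = 99.
Need 4ⁿ ≥ 99 ÷ (585/3896) = 42856/65.
4⁴ = 256 falls short of 42856/65 but 4⁵ = 1024 reaches it, so n = 5.

5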